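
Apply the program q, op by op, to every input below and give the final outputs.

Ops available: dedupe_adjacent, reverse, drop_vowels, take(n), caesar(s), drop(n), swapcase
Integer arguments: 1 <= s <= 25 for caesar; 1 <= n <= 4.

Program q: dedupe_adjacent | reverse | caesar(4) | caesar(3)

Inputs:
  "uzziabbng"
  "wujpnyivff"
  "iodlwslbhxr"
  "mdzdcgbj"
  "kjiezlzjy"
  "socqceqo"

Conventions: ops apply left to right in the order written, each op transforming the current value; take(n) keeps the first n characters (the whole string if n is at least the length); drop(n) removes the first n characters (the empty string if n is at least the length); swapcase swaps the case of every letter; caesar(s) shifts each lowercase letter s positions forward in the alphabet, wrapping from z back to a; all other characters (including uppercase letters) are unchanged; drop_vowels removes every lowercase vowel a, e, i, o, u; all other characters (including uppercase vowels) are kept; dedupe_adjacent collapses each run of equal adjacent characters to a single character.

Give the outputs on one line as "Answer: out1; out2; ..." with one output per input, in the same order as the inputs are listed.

Execution, op by op:
  "uzziabbng" -> "uziabng" -> "gnbaizu" -> "krfemdy" -> "nuihpgb"
  "wujpnyivff" -> "wujpnyivf" -> "fviynpjuw" -> "jzmcrtnya" -> "mcpfuwqbd"
  "iodlwslbhxr" -> "iodlwslbhxr" -> "rxhblswldoi" -> "vblfpwaphsm" -> "yeoiszdskvp"
  "mdzdcgbj" -> "mdzdcgbj" -> "jbgcdzdm" -> "nfkghdhq" -> "qinjkgkt"
  "kjiezlzjy" -> "kjiezlzjy" -> "yjzlzeijk" -> "cndpdimno" -> "fqgsglpqr"
  "socqceqo" -> "socqceqo" -> "oqecqcos" -> "suigugsw" -> "vxljxjvz"

"nuihpgb"; "mcpfuwqbd"; "yeoiszdskvp"; "qinjkgkt"; "fqgsglpqr"; "vxljxjvz"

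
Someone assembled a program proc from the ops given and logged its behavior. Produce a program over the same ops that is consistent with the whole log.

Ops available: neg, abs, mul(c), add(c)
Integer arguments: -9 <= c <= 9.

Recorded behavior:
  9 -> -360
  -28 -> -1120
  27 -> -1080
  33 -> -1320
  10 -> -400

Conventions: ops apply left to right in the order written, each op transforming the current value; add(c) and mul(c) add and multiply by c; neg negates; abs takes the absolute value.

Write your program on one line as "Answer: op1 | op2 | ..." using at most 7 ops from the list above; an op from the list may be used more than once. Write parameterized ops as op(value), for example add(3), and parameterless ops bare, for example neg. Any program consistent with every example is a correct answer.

abs | mul(-1) | mul(5) | abs | mul(8) | neg

Check, running the answer program on each example:
  9 -> 9 -> -9 -> -45 -> 45 -> 360 -> -360
  -28 -> 28 -> -28 -> -140 -> 140 -> 1120 -> -1120
  27 -> 27 -> -27 -> -135 -> 135 -> 1080 -> -1080
  33 -> 33 -> -33 -> -165 -> 165 -> 1320 -> -1320
  10 -> 10 -> -10 -> -50 -> 50 -> 400 -> -400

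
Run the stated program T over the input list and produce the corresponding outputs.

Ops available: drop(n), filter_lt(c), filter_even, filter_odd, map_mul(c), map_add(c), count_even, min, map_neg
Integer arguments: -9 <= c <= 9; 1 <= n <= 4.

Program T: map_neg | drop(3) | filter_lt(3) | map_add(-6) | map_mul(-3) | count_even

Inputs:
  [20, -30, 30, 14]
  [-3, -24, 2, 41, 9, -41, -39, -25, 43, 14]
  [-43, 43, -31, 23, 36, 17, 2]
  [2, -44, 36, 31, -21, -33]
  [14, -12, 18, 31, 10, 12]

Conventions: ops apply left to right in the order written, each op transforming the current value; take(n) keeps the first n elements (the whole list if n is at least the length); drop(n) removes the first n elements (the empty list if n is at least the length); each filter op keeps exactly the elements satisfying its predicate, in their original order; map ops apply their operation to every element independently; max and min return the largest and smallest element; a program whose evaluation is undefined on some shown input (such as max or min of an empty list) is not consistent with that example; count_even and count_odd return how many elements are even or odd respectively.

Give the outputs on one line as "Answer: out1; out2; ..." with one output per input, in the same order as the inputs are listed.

1; 1; 2; 0; 2

Execution, op by op:
  [20, -30, 30, 14] -> [-20, 30, -30, -14] -> [-14] -> [-14] -> [-20] -> [60] -> 1
  [-3, -24, 2, 41, 9, -41, -39, -25, 43, 14] -> [3, 24, -2, -41, -9, 41, 39, 25, -43, -14] -> [-41, -9, 41, 39, 25, -43, -14] -> [-41, -9, -43, -14] -> [-47, -15, -49, -20] -> [141, 45, 147, 60] -> 1
  [-43, 43, -31, 23, 36, 17, 2] -> [43, -43, 31, -23, -36, -17, -2] -> [-23, -36, -17, -2] -> [-23, -36, -17, -2] -> [-29, -42, -23, -8] -> [87, 126, 69, 24] -> 2
  [2, -44, 36, 31, -21, -33] -> [-2, 44, -36, -31, 21, 33] -> [-31, 21, 33] -> [-31] -> [-37] -> [111] -> 0
  [14, -12, 18, 31, 10, 12] -> [-14, 12, -18, -31, -10, -12] -> [-31, -10, -12] -> [-31, -10, -12] -> [-37, -16, -18] -> [111, 48, 54] -> 2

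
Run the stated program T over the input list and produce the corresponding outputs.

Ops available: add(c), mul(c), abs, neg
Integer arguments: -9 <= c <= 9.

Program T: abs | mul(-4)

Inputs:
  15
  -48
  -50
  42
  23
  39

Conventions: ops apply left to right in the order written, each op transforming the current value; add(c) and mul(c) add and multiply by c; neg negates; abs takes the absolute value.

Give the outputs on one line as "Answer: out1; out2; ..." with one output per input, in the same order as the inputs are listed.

-60; -192; -200; -168; -92; -156

Execution, op by op:
  15 -> 15 -> -60
  -48 -> 48 -> -192
  -50 -> 50 -> -200
  42 -> 42 -> -168
  23 -> 23 -> -92
  39 -> 39 -> -156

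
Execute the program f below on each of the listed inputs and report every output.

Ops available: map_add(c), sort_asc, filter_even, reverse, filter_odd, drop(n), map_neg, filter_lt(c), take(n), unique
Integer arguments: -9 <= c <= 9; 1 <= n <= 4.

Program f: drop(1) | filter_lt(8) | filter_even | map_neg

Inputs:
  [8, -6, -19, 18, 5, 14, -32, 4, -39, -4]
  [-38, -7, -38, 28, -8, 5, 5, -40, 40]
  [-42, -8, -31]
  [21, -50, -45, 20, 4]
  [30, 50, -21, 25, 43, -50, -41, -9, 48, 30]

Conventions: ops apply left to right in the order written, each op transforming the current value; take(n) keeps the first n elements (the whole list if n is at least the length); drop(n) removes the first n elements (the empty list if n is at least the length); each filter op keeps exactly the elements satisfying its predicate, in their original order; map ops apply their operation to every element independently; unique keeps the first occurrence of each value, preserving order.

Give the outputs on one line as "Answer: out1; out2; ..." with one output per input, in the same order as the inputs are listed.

Execution, op by op:
  [8, -6, -19, 18, 5, 14, -32, 4, -39, -4] -> [-6, -19, 18, 5, 14, -32, 4, -39, -4] -> [-6, -19, 5, -32, 4, -39, -4] -> [-6, -32, 4, -4] -> [6, 32, -4, 4]
  [-38, -7, -38, 28, -8, 5, 5, -40, 40] -> [-7, -38, 28, -8, 5, 5, -40, 40] -> [-7, -38, -8, 5, 5, -40] -> [-38, -8, -40] -> [38, 8, 40]
  [-42, -8, -31] -> [-8, -31] -> [-8, -31] -> [-8] -> [8]
  [21, -50, -45, 20, 4] -> [-50, -45, 20, 4] -> [-50, -45, 4] -> [-50, 4] -> [50, -4]
  [30, 50, -21, 25, 43, -50, -41, -9, 48, 30] -> [50, -21, 25, 43, -50, -41, -9, 48, 30] -> [-21, -50, -41, -9] -> [-50] -> [50]

[6, 32, -4, 4]; [38, 8, 40]; [8]; [50, -4]; [50]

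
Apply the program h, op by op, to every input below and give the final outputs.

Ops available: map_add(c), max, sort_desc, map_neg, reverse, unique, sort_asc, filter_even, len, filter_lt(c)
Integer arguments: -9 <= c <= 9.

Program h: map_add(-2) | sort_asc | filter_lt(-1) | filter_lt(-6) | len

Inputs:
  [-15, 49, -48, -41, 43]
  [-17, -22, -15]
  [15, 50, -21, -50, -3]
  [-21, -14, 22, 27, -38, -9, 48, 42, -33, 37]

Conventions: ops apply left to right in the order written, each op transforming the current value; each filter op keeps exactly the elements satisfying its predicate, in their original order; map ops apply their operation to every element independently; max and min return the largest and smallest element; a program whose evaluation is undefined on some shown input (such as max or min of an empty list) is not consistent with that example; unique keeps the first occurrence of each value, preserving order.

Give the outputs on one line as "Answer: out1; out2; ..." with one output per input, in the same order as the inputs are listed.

Execution, op by op:
  [-15, 49, -48, -41, 43] -> [-17, 47, -50, -43, 41] -> [-50, -43, -17, 41, 47] -> [-50, -43, -17] -> [-50, -43, -17] -> 3
  [-17, -22, -15] -> [-19, -24, -17] -> [-24, -19, -17] -> [-24, -19, -17] -> [-24, -19, -17] -> 3
  [15, 50, -21, -50, -3] -> [13, 48, -23, -52, -5] -> [-52, -23, -5, 13, 48] -> [-52, -23, -5] -> [-52, -23] -> 2
  [-21, -14, 22, 27, -38, -9, 48, 42, -33, 37] -> [-23, -16, 20, 25, -40, -11, 46, 40, -35, 35] -> [-40, -35, -23, -16, -11, 20, 25, 35, 40, 46] -> [-40, -35, -23, -16, -11] -> [-40, -35, -23, -16, -11] -> 5

3; 3; 2; 5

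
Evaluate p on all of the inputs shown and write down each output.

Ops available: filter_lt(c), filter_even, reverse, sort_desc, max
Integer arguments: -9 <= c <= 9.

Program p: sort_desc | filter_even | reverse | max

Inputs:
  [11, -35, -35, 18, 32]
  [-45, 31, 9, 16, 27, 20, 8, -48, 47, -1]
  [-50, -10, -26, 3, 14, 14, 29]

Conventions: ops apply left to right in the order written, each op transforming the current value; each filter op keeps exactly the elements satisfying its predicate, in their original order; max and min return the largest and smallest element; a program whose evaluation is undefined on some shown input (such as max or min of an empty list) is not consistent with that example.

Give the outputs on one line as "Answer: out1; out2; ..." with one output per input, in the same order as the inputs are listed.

32; 20; 14

Execution, op by op:
  [11, -35, -35, 18, 32] -> [32, 18, 11, -35, -35] -> [32, 18] -> [18, 32] -> 32
  [-45, 31, 9, 16, 27, 20, 8, -48, 47, -1] -> [47, 31, 27, 20, 16, 9, 8, -1, -45, -48] -> [20, 16, 8, -48] -> [-48, 8, 16, 20] -> 20
  [-50, -10, -26, 3, 14, 14, 29] -> [29, 14, 14, 3, -10, -26, -50] -> [14, 14, -10, -26, -50] -> [-50, -26, -10, 14, 14] -> 14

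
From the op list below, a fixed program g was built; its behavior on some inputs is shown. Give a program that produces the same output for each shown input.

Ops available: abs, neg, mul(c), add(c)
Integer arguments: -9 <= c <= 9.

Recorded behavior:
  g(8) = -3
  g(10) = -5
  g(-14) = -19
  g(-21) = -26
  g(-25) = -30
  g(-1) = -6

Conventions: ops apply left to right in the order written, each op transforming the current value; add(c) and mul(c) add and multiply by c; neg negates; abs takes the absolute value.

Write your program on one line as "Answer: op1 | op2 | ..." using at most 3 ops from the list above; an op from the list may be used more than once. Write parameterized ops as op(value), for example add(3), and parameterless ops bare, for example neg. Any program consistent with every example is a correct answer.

add(-5) | abs | neg

Check, running the answer program on each example:
  8 -> 3 -> 3 -> -3
  10 -> 5 -> 5 -> -5
  -14 -> -19 -> 19 -> -19
  -21 -> -26 -> 26 -> -26
  -25 -> -30 -> 30 -> -30
  -1 -> -6 -> 6 -> -6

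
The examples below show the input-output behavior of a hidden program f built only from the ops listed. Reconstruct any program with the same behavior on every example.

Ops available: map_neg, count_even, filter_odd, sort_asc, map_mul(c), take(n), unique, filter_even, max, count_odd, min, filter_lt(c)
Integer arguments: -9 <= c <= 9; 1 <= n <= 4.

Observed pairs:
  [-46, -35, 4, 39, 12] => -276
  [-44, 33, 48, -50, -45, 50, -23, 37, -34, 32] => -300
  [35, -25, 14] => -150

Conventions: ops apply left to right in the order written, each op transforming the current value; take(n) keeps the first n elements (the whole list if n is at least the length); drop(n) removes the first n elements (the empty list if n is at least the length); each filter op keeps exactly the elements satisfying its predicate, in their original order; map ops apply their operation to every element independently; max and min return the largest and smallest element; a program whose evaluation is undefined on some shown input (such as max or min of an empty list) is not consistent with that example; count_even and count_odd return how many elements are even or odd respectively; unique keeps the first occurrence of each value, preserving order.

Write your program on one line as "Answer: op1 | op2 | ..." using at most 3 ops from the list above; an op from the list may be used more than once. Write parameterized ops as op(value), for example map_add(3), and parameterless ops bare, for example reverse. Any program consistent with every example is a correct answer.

map_mul(6) | sort_asc | min

Check, running the answer program on each example:
  [-46, -35, 4, 39, 12] -> [-276, -210, 24, 234, 72] -> [-276, -210, 24, 72, 234] -> -276
  [-44, 33, 48, -50, -45, 50, -23, 37, -34, 32] -> [-264, 198, 288, -300, -270, 300, -138, 222, -204, 192] -> [-300, -270, -264, -204, -138, 192, 198, 222, 288, 300] -> -300
  [35, -25, 14] -> [210, -150, 84] -> [-150, 84, 210] -> -150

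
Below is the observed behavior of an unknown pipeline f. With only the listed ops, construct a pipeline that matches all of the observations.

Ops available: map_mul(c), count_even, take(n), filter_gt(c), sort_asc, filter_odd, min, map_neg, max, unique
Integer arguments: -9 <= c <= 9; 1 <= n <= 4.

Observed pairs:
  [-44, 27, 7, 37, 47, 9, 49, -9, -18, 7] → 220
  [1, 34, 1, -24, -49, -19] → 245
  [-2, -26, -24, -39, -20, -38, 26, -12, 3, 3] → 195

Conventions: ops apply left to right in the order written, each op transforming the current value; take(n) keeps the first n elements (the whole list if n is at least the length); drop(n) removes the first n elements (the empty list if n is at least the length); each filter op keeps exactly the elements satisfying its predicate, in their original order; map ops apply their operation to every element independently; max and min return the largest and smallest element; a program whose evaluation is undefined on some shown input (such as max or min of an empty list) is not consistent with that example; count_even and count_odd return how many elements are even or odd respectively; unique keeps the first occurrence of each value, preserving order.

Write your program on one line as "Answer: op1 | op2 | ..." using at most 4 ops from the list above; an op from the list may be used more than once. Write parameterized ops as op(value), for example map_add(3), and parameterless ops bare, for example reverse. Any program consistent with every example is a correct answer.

map_mul(-5) | filter_gt(-9) | max

Check, running the answer program on each example:
  [-44, 27, 7, 37, 47, 9, 49, -9, -18, 7] -> [220, -135, -35, -185, -235, -45, -245, 45, 90, -35] -> [220, 45, 90] -> 220
  [1, 34, 1, -24, -49, -19] -> [-5, -170, -5, 120, 245, 95] -> [-5, -5, 120, 245, 95] -> 245
  [-2, -26, -24, -39, -20, -38, 26, -12, 3, 3] -> [10, 130, 120, 195, 100, 190, -130, 60, -15, -15] -> [10, 130, 120, 195, 100, 190, 60] -> 195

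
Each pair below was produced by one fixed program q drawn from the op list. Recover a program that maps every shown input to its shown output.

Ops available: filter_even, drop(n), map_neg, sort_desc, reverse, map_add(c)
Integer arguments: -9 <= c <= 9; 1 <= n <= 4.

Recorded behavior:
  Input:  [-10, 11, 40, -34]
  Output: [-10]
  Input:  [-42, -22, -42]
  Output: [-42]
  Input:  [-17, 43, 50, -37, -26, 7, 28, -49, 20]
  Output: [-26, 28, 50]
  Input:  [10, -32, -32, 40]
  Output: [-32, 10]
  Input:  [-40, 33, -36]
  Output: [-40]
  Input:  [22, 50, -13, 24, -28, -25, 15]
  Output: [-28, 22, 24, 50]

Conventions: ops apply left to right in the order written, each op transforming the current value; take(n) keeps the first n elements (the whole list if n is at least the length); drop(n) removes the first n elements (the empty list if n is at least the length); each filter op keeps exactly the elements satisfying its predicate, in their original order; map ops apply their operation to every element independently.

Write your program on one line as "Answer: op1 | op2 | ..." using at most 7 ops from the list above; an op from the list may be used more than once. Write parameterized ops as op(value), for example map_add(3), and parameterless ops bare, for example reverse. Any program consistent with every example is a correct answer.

reverse | map_neg | drop(2) | filter_even | sort_desc | map_neg

Check, running the answer program on each example:
  [-10, 11, 40, -34] -> [-34, 40, 11, -10] -> [34, -40, -11, 10] -> [-11, 10] -> [10] -> [10] -> [-10]
  [-42, -22, -42] -> [-42, -22, -42] -> [42, 22, 42] -> [42] -> [42] -> [42] -> [-42]
  [-17, 43, 50, -37, -26, 7, 28, -49, 20] -> [20, -49, 28, 7, -26, -37, 50, 43, -17] -> [-20, 49, -28, -7, 26, 37, -50, -43, 17] -> [-28, -7, 26, 37, -50, -43, 17] -> [-28, 26, -50] -> [26, -28, -50] -> [-26, 28, 50]
  [10, -32, -32, 40] -> [40, -32, -32, 10] -> [-40, 32, 32, -10] -> [32, -10] -> [32, -10] -> [32, -10] -> [-32, 10]
  [-40, 33, -36] -> [-36, 33, -40] -> [36, -33, 40] -> [40] -> [40] -> [40] -> [-40]
  [22, 50, -13, 24, -28, -25, 15] -> [15, -25, -28, 24, -13, 50, 22] -> [-15, 25, 28, -24, 13, -50, -22] -> [28, -24, 13, -50, -22] -> [28, -24, -50, -22] -> [28, -22, -24, -50] -> [-28, 22, 24, 50]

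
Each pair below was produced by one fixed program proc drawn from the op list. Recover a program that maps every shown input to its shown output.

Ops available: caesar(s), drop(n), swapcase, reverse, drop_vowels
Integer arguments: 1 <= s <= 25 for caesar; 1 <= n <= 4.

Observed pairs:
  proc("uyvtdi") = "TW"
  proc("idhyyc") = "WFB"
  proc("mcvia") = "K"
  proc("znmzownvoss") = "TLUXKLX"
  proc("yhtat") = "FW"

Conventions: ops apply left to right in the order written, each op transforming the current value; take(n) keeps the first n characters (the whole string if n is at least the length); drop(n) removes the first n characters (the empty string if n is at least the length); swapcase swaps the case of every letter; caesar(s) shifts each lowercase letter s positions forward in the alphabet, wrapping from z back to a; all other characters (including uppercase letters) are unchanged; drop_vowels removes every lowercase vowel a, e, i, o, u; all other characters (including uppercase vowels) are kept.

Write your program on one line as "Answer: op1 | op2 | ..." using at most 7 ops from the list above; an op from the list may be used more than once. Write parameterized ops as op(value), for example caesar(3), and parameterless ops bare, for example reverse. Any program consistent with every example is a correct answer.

drop_vowels | caesar(10) | reverse | drop(2) | caesar(14) | swapcase

Check, running the answer program on each example:
  "uyvtdi" -> "yvtd" -> "ifdn" -> "ndfi" -> "fi" -> "tw" -> "TW"
  "idhyyc" -> "dhyyc" -> "nriim" -> "miirn" -> "irn" -> "wfb" -> "WFB"
  "mcvia" -> "mcv" -> "wmf" -> "fmw" -> "w" -> "k" -> "K"
  "znmzownvoss" -> "znmzwnvss" -> "jxwjgxfcc" -> "ccfxgjwxj" -> "fxgjwxj" -> "tluxklx" -> "TLUXKLX"
  "yhtat" -> "yhtt" -> "irdd" -> "ddri" -> "ri" -> "fw" -> "FW"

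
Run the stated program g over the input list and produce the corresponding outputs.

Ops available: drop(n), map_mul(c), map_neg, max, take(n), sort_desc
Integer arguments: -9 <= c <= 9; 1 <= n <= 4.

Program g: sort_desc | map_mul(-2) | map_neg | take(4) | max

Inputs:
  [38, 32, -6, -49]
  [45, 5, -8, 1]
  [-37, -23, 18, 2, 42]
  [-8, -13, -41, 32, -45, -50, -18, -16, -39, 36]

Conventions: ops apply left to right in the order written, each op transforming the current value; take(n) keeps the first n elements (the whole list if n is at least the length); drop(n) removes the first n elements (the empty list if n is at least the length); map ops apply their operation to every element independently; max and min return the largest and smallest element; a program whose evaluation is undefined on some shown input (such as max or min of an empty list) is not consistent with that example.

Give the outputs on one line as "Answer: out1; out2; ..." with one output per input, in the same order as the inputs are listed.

Execution, op by op:
  [38, 32, -6, -49] -> [38, 32, -6, -49] -> [-76, -64, 12, 98] -> [76, 64, -12, -98] -> [76, 64, -12, -98] -> 76
  [45, 5, -8, 1] -> [45, 5, 1, -8] -> [-90, -10, -2, 16] -> [90, 10, 2, -16] -> [90, 10, 2, -16] -> 90
  [-37, -23, 18, 2, 42] -> [42, 18, 2, -23, -37] -> [-84, -36, -4, 46, 74] -> [84, 36, 4, -46, -74] -> [84, 36, 4, -46] -> 84
  [-8, -13, -41, 32, -45, -50, -18, -16, -39, 36] -> [36, 32, -8, -13, -16, -18, -39, -41, -45, -50] -> [-72, -64, 16, 26, 32, 36, 78, 82, 90, 100] -> [72, 64, -16, -26, -32, -36, -78, -82, -90, -100] -> [72, 64, -16, -26] -> 72

76; 90; 84; 72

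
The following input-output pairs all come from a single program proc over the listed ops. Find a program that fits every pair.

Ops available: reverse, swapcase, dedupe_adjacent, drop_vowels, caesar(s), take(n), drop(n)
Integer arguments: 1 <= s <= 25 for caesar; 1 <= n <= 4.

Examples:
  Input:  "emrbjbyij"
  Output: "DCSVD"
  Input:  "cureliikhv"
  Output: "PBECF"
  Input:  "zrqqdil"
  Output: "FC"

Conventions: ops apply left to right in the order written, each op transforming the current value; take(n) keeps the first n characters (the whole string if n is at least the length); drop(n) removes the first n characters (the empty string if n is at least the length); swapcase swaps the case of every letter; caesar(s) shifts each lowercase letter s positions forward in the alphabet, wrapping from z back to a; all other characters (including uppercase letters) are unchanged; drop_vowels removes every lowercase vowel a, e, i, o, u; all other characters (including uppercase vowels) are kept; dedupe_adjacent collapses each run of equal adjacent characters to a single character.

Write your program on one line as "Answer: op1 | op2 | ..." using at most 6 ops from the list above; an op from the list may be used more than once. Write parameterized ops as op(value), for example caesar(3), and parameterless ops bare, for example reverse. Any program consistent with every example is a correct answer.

drop(1) | dedupe_adjacent | drop(3) | caesar(20) | swapcase | reverse

Check, running the answer program on each example:
  "emrbjbyij" -> "mrbjbyij" -> "mrbjbyij" -> "jbyij" -> "dvscd" -> "DVSCD" -> "DCSVD"
  "cureliikhv" -> "ureliikhv" -> "urelikhv" -> "likhv" -> "fcebp" -> "FCEBP" -> "PBECF"
  "zrqqdil" -> "rqqdil" -> "rqdil" -> "il" -> "cf" -> "CF" -> "FC"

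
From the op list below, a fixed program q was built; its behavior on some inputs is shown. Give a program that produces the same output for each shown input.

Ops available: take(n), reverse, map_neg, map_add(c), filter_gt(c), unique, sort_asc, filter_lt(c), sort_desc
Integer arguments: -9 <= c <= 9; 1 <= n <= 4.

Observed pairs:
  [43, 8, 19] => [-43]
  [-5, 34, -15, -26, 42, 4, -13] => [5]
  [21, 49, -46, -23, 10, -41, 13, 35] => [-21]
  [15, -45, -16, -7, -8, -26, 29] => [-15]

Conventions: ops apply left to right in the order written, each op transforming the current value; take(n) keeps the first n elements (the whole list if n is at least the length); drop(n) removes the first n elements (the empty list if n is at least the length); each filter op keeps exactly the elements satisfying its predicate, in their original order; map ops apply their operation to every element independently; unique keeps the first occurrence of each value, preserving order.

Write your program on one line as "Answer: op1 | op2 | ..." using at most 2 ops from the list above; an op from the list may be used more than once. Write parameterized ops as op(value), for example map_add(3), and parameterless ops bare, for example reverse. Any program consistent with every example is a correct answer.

map_neg | take(1)

Check, running the answer program on each example:
  [43, 8, 19] -> [-43, -8, -19] -> [-43]
  [-5, 34, -15, -26, 42, 4, -13] -> [5, -34, 15, 26, -42, -4, 13] -> [5]
  [21, 49, -46, -23, 10, -41, 13, 35] -> [-21, -49, 46, 23, -10, 41, -13, -35] -> [-21]
  [15, -45, -16, -7, -8, -26, 29] -> [-15, 45, 16, 7, 8, 26, -29] -> [-15]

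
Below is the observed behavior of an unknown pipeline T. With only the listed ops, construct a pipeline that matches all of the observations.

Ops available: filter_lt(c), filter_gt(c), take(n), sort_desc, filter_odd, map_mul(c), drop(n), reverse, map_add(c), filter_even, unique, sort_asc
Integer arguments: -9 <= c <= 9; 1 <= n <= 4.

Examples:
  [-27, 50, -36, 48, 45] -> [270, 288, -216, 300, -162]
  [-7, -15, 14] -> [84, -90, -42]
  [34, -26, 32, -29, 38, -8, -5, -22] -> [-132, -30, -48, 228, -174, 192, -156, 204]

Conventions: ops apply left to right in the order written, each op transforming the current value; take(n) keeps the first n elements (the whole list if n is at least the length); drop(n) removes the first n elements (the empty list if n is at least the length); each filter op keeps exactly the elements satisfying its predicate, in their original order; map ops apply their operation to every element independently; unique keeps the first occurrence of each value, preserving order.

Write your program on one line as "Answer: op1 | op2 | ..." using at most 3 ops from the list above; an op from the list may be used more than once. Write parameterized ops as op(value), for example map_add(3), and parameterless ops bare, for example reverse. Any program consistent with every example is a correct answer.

reverse | map_mul(-6) | map_mul(-1)

Check, running the answer program on each example:
  [-27, 50, -36, 48, 45] -> [45, 48, -36, 50, -27] -> [-270, -288, 216, -300, 162] -> [270, 288, -216, 300, -162]
  [-7, -15, 14] -> [14, -15, -7] -> [-84, 90, 42] -> [84, -90, -42]
  [34, -26, 32, -29, 38, -8, -5, -22] -> [-22, -5, -8, 38, -29, 32, -26, 34] -> [132, 30, 48, -228, 174, -192, 156, -204] -> [-132, -30, -48, 228, -174, 192, -156, 204]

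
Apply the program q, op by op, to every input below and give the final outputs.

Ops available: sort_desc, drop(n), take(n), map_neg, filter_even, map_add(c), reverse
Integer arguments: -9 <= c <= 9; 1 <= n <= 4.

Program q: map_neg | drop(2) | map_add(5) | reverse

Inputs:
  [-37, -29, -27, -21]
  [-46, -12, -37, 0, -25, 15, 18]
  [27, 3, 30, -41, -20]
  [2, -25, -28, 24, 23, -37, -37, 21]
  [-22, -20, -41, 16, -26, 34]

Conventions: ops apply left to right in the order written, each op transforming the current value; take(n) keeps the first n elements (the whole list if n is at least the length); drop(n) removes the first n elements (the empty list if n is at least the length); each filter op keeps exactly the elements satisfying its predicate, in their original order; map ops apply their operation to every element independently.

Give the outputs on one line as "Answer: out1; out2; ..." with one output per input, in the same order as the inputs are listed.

Execution, op by op:
  [-37, -29, -27, -21] -> [37, 29, 27, 21] -> [27, 21] -> [32, 26] -> [26, 32]
  [-46, -12, -37, 0, -25, 15, 18] -> [46, 12, 37, 0, 25, -15, -18] -> [37, 0, 25, -15, -18] -> [42, 5, 30, -10, -13] -> [-13, -10, 30, 5, 42]
  [27, 3, 30, -41, -20] -> [-27, -3, -30, 41, 20] -> [-30, 41, 20] -> [-25, 46, 25] -> [25, 46, -25]
  [2, -25, -28, 24, 23, -37, -37, 21] -> [-2, 25, 28, -24, -23, 37, 37, -21] -> [28, -24, -23, 37, 37, -21] -> [33, -19, -18, 42, 42, -16] -> [-16, 42, 42, -18, -19, 33]
  [-22, -20, -41, 16, -26, 34] -> [22, 20, 41, -16, 26, -34] -> [41, -16, 26, -34] -> [46, -11, 31, -29] -> [-29, 31, -11, 46]

[26, 32]; [-13, -10, 30, 5, 42]; [25, 46, -25]; [-16, 42, 42, -18, -19, 33]; [-29, 31, -11, 46]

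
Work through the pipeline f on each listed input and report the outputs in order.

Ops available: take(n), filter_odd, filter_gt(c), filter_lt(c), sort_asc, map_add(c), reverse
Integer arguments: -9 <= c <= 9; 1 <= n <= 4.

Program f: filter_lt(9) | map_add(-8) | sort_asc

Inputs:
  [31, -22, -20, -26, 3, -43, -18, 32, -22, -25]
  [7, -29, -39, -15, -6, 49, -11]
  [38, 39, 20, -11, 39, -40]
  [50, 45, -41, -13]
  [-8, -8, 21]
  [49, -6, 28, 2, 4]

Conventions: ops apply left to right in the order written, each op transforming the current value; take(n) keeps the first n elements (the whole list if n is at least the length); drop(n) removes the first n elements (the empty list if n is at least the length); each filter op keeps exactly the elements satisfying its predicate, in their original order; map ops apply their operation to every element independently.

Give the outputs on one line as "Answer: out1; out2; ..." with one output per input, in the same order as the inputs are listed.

Execution, op by op:
  [31, -22, -20, -26, 3, -43, -18, 32, -22, -25] -> [-22, -20, -26, 3, -43, -18, -22, -25] -> [-30, -28, -34, -5, -51, -26, -30, -33] -> [-51, -34, -33, -30, -30, -28, -26, -5]
  [7, -29, -39, -15, -6, 49, -11] -> [7, -29, -39, -15, -6, -11] -> [-1, -37, -47, -23, -14, -19] -> [-47, -37, -23, -19, -14, -1]
  [38, 39, 20, -11, 39, -40] -> [-11, -40] -> [-19, -48] -> [-48, -19]
  [50, 45, -41, -13] -> [-41, -13] -> [-49, -21] -> [-49, -21]
  [-8, -8, 21] -> [-8, -8] -> [-16, -16] -> [-16, -16]
  [49, -6, 28, 2, 4] -> [-6, 2, 4] -> [-14, -6, -4] -> [-14, -6, -4]

[-51, -34, -33, -30, -30, -28, -26, -5]; [-47, -37, -23, -19, -14, -1]; [-48, -19]; [-49, -21]; [-16, -16]; [-14, -6, -4]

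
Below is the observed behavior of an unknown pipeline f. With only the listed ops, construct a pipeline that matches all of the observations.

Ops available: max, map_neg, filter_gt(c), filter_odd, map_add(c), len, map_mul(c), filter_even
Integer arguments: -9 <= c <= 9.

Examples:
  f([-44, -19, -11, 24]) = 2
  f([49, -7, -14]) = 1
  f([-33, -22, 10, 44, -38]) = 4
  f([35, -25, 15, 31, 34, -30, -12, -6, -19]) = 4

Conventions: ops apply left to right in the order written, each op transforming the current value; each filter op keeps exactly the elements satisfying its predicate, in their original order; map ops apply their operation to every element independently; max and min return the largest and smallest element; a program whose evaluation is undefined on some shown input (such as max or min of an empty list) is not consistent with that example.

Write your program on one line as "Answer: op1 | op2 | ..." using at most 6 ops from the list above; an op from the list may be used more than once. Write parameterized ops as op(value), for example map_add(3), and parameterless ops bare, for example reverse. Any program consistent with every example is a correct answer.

map_add(-7) | filter_odd | map_neg | map_mul(-3) | len

Check, running the answer program on each example:
  [-44, -19, -11, 24] -> [-51, -26, -18, 17] -> [-51, 17] -> [51, -17] -> [-153, 51] -> 2
  [49, -7, -14] -> [42, -14, -21] -> [-21] -> [21] -> [-63] -> 1
  [-33, -22, 10, 44, -38] -> [-40, -29, 3, 37, -45] -> [-29, 3, 37, -45] -> [29, -3, -37, 45] -> [-87, 9, 111, -135] -> 4
  [35, -25, 15, 31, 34, -30, -12, -6, -19] -> [28, -32, 8, 24, 27, -37, -19, -13, -26] -> [27, -37, -19, -13] -> [-27, 37, 19, 13] -> [81, -111, -57, -39] -> 4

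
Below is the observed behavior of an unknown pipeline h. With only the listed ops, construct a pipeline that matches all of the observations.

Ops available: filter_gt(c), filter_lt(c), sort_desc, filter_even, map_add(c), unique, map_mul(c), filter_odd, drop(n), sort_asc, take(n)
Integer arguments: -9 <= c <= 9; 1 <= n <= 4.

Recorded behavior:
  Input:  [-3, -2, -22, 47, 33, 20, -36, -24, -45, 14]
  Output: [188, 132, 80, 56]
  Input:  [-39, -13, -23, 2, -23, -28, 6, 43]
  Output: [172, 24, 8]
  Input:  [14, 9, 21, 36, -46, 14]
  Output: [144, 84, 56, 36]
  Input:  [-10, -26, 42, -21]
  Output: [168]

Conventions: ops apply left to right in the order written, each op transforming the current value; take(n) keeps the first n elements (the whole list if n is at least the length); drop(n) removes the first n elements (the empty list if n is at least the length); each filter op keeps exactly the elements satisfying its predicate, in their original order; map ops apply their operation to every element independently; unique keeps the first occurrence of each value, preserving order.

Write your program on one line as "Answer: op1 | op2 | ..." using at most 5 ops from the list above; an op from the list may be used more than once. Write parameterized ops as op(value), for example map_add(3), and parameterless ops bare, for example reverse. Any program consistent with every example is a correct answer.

unique | sort_asc | sort_desc | map_mul(4) | filter_gt(-4)

Check, running the answer program on each example:
  [-3, -2, -22, 47, 33, 20, -36, -24, -45, 14] -> [-3, -2, -22, 47, 33, 20, -36, -24, -45, 14] -> [-45, -36, -24, -22, -3, -2, 14, 20, 33, 47] -> [47, 33, 20, 14, -2, -3, -22, -24, -36, -45] -> [188, 132, 80, 56, -8, -12, -88, -96, -144, -180] -> [188, 132, 80, 56]
  [-39, -13, -23, 2, -23, -28, 6, 43] -> [-39, -13, -23, 2, -28, 6, 43] -> [-39, -28, -23, -13, 2, 6, 43] -> [43, 6, 2, -13, -23, -28, -39] -> [172, 24, 8, -52, -92, -112, -156] -> [172, 24, 8]
  [14, 9, 21, 36, -46, 14] -> [14, 9, 21, 36, -46] -> [-46, 9, 14, 21, 36] -> [36, 21, 14, 9, -46] -> [144, 84, 56, 36, -184] -> [144, 84, 56, 36]
  [-10, -26, 42, -21] -> [-10, -26, 42, -21] -> [-26, -21, -10, 42] -> [42, -10, -21, -26] -> [168, -40, -84, -104] -> [168]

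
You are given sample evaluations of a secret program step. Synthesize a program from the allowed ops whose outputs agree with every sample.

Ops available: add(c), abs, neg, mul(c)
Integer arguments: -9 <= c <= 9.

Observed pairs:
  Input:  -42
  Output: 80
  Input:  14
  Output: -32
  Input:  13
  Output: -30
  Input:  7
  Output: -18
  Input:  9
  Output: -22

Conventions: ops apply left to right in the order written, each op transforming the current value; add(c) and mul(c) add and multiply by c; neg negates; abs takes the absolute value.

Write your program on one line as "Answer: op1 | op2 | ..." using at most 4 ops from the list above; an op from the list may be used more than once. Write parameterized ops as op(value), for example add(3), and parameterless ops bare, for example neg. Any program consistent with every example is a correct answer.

mul(2) | add(4) | neg

Check, running the answer program on each example:
  -42 -> -84 -> -80 -> 80
  14 -> 28 -> 32 -> -32
  13 -> 26 -> 30 -> -30
  7 -> 14 -> 18 -> -18
  9 -> 18 -> 22 -> -22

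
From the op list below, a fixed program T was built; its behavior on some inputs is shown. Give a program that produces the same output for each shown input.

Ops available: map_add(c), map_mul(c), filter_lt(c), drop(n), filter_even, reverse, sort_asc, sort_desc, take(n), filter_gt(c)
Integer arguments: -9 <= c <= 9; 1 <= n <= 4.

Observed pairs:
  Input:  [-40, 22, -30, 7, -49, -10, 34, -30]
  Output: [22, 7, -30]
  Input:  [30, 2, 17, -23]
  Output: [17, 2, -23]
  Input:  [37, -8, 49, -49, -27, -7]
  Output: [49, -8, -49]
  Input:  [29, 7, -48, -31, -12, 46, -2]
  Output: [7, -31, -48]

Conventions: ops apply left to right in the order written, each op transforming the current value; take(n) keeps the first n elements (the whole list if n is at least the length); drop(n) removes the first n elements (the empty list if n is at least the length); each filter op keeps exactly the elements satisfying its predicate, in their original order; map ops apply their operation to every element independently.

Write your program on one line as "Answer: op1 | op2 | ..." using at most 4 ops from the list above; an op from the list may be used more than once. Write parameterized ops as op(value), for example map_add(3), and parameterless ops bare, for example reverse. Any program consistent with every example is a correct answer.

drop(1) | take(3) | sort_desc

Check, running the answer program on each example:
  [-40, 22, -30, 7, -49, -10, 34, -30] -> [22, -30, 7, -49, -10, 34, -30] -> [22, -30, 7] -> [22, 7, -30]
  [30, 2, 17, -23] -> [2, 17, -23] -> [2, 17, -23] -> [17, 2, -23]
  [37, -8, 49, -49, -27, -7] -> [-8, 49, -49, -27, -7] -> [-8, 49, -49] -> [49, -8, -49]
  [29, 7, -48, -31, -12, 46, -2] -> [7, -48, -31, -12, 46, -2] -> [7, -48, -31] -> [7, -31, -48]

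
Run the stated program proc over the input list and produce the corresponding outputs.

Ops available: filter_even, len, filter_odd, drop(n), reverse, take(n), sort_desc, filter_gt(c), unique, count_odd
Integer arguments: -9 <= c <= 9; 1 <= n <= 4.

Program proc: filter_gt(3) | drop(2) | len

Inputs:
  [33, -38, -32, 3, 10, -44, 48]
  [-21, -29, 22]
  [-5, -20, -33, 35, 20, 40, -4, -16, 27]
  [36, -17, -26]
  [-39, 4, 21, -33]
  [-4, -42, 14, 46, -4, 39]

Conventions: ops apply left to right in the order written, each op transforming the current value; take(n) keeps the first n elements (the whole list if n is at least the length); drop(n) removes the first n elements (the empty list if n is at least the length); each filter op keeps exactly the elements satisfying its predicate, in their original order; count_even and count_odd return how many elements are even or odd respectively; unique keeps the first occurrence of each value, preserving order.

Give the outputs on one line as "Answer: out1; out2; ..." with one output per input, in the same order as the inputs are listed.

Execution, op by op:
  [33, -38, -32, 3, 10, -44, 48] -> [33, 10, 48] -> [48] -> 1
  [-21, -29, 22] -> [22] -> [] -> 0
  [-5, -20, -33, 35, 20, 40, -4, -16, 27] -> [35, 20, 40, 27] -> [40, 27] -> 2
  [36, -17, -26] -> [36] -> [] -> 0
  [-39, 4, 21, -33] -> [4, 21] -> [] -> 0
  [-4, -42, 14, 46, -4, 39] -> [14, 46, 39] -> [39] -> 1

1; 0; 2; 0; 0; 1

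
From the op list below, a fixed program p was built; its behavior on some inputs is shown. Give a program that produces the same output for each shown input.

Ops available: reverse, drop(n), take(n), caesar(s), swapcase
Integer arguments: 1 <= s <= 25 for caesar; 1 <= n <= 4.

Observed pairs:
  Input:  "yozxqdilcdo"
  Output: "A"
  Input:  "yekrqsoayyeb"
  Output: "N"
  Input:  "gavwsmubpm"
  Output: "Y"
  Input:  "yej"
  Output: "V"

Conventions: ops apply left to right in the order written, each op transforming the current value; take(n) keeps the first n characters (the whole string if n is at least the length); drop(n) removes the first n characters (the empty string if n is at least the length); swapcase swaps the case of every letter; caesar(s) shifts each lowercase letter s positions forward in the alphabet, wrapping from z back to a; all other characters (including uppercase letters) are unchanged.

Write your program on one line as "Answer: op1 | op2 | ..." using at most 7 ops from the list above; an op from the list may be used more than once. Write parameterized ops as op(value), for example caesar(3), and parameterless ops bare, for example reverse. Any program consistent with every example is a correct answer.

caesar(4) | reverse | caesar(23) | take(1) | caesar(11) | swapcase

Check, running the answer program on each example:
  "yozxqdilcdo" -> "csdbuhmpghs" -> "shgpmhubdsc" -> "pedmjeryapz" -> "p" -> "a" -> "A"
  "yekrqsoayyeb" -> "ciovuwseccif" -> "ficceswuvoic" -> "cfzzbptrslfz" -> "c" -> "n" -> "N"
  "gavwsmubpm" -> "kezawqyftq" -> "qtfyqwazek" -> "nqcvntxwbh" -> "n" -> "y" -> "Y"
  "yej" -> "cin" -> "nic" -> "kfz" -> "k" -> "v" -> "V"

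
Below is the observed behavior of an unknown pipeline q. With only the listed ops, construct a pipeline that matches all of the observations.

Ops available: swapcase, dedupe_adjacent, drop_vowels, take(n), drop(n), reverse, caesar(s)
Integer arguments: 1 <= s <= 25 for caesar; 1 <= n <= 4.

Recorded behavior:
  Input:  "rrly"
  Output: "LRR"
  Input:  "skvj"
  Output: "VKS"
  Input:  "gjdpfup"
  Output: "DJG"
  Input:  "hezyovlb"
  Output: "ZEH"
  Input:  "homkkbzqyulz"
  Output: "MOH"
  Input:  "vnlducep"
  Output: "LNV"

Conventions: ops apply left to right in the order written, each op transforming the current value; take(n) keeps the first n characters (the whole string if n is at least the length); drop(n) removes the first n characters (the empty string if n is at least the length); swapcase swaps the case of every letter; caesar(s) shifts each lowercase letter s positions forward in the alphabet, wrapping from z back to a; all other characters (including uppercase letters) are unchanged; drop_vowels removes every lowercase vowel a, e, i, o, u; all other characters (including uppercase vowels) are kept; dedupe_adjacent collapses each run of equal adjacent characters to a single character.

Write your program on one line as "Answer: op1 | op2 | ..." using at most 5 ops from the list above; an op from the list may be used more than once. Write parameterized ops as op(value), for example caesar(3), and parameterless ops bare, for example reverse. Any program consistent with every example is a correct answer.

take(4) | take(3) | reverse | swapcase

Check, running the answer program on each example:
  "rrly" -> "rrly" -> "rrl" -> "lrr" -> "LRR"
  "skvj" -> "skvj" -> "skv" -> "vks" -> "VKS"
  "gjdpfup" -> "gjdp" -> "gjd" -> "djg" -> "DJG"
  "hezyovlb" -> "hezy" -> "hez" -> "zeh" -> "ZEH"
  "homkkbzqyulz" -> "homk" -> "hom" -> "moh" -> "MOH"
  "vnlducep" -> "vnld" -> "vnl" -> "lnv" -> "LNV"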